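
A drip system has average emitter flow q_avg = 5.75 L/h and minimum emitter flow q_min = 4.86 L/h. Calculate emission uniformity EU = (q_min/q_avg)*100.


EU = (q_min/q_avg)*100 = (4.86/5.75)*100 = 84.5217%

84.5217 %


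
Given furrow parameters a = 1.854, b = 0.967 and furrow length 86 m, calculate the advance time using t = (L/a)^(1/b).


t = (L/a)^(1/b)
t = (86/1.854)^(1/0.967)
t = 46.386192^(1/0.967)

52.8757 min


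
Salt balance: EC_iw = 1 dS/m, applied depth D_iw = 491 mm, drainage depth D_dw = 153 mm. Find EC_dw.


EC_dw = EC_iw * D_iw / D_dw
EC_dw = 1 * 491 / 153
EC_dw = 491 / 153

3.2092 dS/m


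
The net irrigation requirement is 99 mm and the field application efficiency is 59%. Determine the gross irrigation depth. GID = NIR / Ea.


Ea = 59% = 0.59
GID = NIR / Ea = 99 / 0.59 = 167.7966 mm

167.7966 mm


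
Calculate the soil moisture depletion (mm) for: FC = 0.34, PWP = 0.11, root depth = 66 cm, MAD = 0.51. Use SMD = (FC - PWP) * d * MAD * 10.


SMD = (FC - PWP) * d * MAD * 10
SMD = (0.34 - 0.11) * 66 * 0.51 * 10
SMD = 0.2300 * 66 * 0.51 * 10

77.4180 mm


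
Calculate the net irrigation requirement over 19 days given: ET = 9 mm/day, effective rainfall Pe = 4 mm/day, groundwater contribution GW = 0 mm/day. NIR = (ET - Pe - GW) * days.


Daily deficit = ET - Pe - GW = 9 - 4 - 0 = 5 mm/day
NIR = 5 * 19 = 95 mm

95.0000 mm


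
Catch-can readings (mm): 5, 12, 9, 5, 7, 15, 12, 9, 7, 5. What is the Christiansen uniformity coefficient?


mean = 8.600000 mm
MAD = 2.800000 mm
CU = (1 - 2.800000/8.600000)*100

67.4419 %


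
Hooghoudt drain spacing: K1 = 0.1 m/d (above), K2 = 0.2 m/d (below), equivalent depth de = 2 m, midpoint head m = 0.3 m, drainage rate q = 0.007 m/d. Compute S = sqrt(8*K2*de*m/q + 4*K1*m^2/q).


S^2 = 8*K2*de*m/q + 4*K1*m^2/q
S^2 = 8*0.2*2*0.3/0.007 + 4*0.1*0.3^2/0.007
S = sqrt(142.2857)

11.9284 m


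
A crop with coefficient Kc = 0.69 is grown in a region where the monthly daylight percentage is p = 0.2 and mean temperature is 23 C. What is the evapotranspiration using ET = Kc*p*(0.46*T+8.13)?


ET = Kc * p * (0.46*T + 8.13)
ET = 0.69 * 0.2 * (0.46*23 + 8.13)
ET = 0.69 * 0.2 * 18.7100

2.5820 mm/day


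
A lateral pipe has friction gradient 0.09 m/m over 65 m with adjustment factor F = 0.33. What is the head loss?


hf = J * L * F = 0.09 * 65 * 0.33 = 1.9305 m

1.9305 m


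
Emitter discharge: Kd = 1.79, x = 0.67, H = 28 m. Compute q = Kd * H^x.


q = Kd * H^x = 1.79 * 28^0.67 = 1.79 * 9.323863

16.6897 L/h


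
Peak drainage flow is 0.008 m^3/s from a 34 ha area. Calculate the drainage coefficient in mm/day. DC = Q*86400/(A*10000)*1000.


DC = Q * 86400 / (A * 10000) * 1000
DC = 0.008 * 86400 / (34 * 10000) * 1000
DC = 691200.0000 / 340000

2.0329 mm/day


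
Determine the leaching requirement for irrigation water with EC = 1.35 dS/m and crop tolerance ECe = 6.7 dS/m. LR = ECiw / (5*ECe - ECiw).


LR = ECiw / (5*ECe - ECiw)
LR = 1.35 / (5*6.7 - 1.35)
LR = 1.35 / 32.1500

0.0420


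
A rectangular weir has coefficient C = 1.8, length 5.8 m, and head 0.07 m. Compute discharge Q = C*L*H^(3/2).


Q = C * L * H^(3/2) = 1.8 * 5.8 * 0.07^1.5 = 1.8 * 5.8 * 0.018520

0.1933 m^3/s


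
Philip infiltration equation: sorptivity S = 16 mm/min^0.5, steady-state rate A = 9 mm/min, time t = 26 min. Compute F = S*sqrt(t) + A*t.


F = S*sqrt(t) + A*t
F = 16*sqrt(26) + 9*26
F = 16*5.099020 + 234

315.5843 mm


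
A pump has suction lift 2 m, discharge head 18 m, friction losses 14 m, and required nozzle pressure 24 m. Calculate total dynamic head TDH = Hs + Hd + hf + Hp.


TDH = Hs + Hd + hf + Hp = 2 + 18 + 14 + 24 = 58

58 m


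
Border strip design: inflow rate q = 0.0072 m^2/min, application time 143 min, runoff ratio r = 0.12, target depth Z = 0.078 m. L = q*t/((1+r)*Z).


L = q*t/((1+r)*Z)
L = 0.0072*143/((1+0.12)*0.078)
L = 1.0296/0.08736

11.7857 m


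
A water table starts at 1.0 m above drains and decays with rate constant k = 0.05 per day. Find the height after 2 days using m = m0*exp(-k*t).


m = m0 * exp(-k*t)
m = 1.0 * exp(-0.05 * 2)
m = 1.0 * exp(-0.1000)

0.9048 m


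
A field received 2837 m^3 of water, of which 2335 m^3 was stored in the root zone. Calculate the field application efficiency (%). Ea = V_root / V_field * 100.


Ea = V_root / V_field * 100 = 2335 / 2837 * 100 = 82.3053%

82.3053 %


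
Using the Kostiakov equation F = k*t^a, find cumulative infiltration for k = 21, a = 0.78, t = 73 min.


F = k * t^a = 21 * 73^0.78
F = 21 * 28.404806

596.5009 mm


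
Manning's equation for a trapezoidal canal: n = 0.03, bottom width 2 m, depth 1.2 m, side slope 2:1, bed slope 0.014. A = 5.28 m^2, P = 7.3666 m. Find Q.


R = A/P = 5.28/7.3666 = 0.716749
Q = (1/0.03) * 5.28 * 0.716749^(2/3) * 0.014^0.5

16.6784 m^3/s


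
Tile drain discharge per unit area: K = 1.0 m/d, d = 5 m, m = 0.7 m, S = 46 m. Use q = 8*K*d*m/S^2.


q = 8*K*d*m/S^2
q = 8*1.0*5*0.7/46^2
q = 28.0000 / 2116

0.0132 m/d


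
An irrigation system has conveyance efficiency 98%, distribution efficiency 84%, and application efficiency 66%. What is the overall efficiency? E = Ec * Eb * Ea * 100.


Ec = 0.98, Eb = 0.84, Ea = 0.66
E = 0.98 * 0.84 * 0.66 * 100 = 54.3312%

54.3312 %


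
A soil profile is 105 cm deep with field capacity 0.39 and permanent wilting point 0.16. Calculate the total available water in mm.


AWC = (FC - PWP) * d * 10
AWC = (0.39 - 0.16) * 105 * 10
AWC = 0.2300 * 105 * 10

241.5000 mm


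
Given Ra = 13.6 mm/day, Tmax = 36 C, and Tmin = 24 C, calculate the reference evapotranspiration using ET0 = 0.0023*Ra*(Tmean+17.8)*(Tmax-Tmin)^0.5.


Tmean = (Tmax + Tmin)/2 = (36 + 24)/2 = 30.0
ET0 = 0.0023 * 13.6 * (30.0 + 17.8) * sqrt(36 - 24)
ET0 = 0.0023 * 13.6 * 47.8 * 3.464102

5.1795 mm/day


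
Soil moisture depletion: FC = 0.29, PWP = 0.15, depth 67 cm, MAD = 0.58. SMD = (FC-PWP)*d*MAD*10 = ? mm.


SMD = (FC - PWP) * d * MAD * 10
SMD = (0.29 - 0.15) * 67 * 0.58 * 10
SMD = 0.1400 * 67 * 0.58 * 10

54.4040 mm


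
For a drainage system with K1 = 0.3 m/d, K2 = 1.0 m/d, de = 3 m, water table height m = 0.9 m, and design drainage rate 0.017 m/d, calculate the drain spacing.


S^2 = 8*K2*de*m/q + 4*K1*m^2/q
S^2 = 8*1.0*3*0.9/0.017 + 4*0.3*0.9^2/0.017
S = sqrt(1327.7647)

36.4385 m


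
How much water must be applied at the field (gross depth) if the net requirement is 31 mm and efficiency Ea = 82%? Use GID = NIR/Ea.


Ea = 82% = 0.82
GID = NIR / Ea = 31 / 0.82 = 37.8049 mm

37.8049 mm


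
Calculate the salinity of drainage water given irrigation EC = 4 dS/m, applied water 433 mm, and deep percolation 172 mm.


EC_dw = EC_iw * D_iw / D_dw
EC_dw = 4 * 433 / 172
EC_dw = 1732 / 172

10.0698 dS/m


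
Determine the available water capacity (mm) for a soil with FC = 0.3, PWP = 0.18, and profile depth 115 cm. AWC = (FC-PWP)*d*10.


AWC = (FC - PWP) * d * 10
AWC = (0.3 - 0.18) * 115 * 10
AWC = 0.1200 * 115 * 10

138.0000 mm


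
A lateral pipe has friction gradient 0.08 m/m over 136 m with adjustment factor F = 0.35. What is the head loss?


hf = J * L * F = 0.08 * 136 * 0.35 = 3.8080 m

3.8080 m


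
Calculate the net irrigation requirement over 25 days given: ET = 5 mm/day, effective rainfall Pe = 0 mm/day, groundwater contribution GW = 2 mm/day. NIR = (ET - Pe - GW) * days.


Daily deficit = ET - Pe - GW = 5 - 0 - 2 = 3 mm/day
NIR = 3 * 25 = 75 mm

75.0000 mm


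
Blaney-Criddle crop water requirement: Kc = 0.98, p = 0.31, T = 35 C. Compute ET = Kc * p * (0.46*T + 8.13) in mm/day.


ET = Kc * p * (0.46*T + 8.13)
ET = 0.98 * 0.31 * (0.46*35 + 8.13)
ET = 0.98 * 0.31 * 24.2300

7.3611 mm/day


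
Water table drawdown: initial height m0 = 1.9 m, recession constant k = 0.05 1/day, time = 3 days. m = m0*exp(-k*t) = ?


m = m0 * exp(-k*t)
m = 1.9 * exp(-0.05 * 3)
m = 1.9 * exp(-0.1500)

1.6353 m


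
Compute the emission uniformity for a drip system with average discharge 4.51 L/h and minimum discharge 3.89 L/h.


EU = (q_min/q_avg)*100 = (3.89/4.51)*100 = 86.2528%

86.2528 %


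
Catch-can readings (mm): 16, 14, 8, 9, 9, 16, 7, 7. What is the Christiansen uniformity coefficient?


mean = 10.750000 mm
MAD = 3.437500 mm
CU = (1 - 3.437500/10.750000)*100

68.0233 %


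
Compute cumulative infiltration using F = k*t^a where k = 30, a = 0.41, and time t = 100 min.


F = k * t^a = 30 * 100^0.41
F = 30 * 6.606934

198.2080 mm


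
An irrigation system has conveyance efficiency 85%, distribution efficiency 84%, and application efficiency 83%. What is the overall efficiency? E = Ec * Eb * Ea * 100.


Ec = 0.85, Eb = 0.84, Ea = 0.83
E = 0.85 * 0.84 * 0.83 * 100 = 59.2620%

59.2620 %


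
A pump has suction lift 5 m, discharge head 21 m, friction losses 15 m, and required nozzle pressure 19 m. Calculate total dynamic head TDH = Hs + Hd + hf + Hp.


TDH = Hs + Hd + hf + Hp = 5 + 21 + 15 + 19 = 60

60 m


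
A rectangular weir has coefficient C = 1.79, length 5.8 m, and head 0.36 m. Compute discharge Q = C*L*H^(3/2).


Q = C * L * H^(3/2) = 1.79 * 5.8 * 0.36^1.5 = 1.79 * 5.8 * 0.216000

2.2425 m^3/s


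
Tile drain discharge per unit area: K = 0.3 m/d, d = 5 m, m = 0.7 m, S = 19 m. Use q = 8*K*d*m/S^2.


q = 8*K*d*m/S^2
q = 8*0.3*5*0.7/19^2
q = 8.4000 / 361

0.0233 m/d


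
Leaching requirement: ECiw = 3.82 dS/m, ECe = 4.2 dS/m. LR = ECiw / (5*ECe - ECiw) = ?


LR = ECiw / (5*ECe - ECiw)
LR = 3.82 / (5*4.2 - 3.82)
LR = 3.82 / 17.1800

0.2224


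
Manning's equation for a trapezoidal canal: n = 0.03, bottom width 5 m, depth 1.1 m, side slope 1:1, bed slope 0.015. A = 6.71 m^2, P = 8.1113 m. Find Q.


R = A/P = 6.71/8.1113 = 0.827241
Q = (1/0.03) * 6.71 * 0.827241^(2/3) * 0.015^0.5

24.1399 m^3/s


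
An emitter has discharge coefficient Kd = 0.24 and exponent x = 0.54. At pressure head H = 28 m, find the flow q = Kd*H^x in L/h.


q = Kd * H^x = 0.24 * 28^0.54 = 0.24 * 6.045961

1.4510 L/h


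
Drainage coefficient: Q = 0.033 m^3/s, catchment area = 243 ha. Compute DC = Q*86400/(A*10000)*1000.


DC = Q * 86400 / (A * 10000) * 1000
DC = 0.033 * 86400 / (243 * 10000) * 1000
DC = 2851200.0000 / 2430000

1.1733 mm/day


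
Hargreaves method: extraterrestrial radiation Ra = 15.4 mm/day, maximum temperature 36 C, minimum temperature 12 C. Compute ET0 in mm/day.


Tmean = (Tmax + Tmin)/2 = (36 + 12)/2 = 24.0
ET0 = 0.0023 * 15.4 * (24.0 + 17.8) * sqrt(36 - 12)
ET0 = 0.0023 * 15.4 * 41.8 * 4.898979

7.2532 mm/day


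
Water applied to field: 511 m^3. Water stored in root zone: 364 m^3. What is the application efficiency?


Ea = V_root / V_field * 100 = 364 / 511 * 100 = 71.2329%

71.2329 %


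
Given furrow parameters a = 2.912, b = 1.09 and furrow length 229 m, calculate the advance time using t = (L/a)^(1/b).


t = (L/a)^(1/b)
t = (229/2.912)^(1/1.09)
t = 78.640110^(1/1.09)

54.8432 min


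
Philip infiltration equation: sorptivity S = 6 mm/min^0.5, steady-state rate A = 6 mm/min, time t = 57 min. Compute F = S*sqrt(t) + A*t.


F = S*sqrt(t) + A*t
F = 6*sqrt(57) + 6*57
F = 6*7.549834 + 342

387.2990 mm


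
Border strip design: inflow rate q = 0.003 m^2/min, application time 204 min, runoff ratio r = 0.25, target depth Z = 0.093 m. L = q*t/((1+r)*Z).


L = q*t/((1+r)*Z)
L = 0.003*204/((1+0.25)*0.093)
L = 0.612/0.11625

5.2645 m


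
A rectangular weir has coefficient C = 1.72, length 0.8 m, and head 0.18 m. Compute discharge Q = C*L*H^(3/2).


Q = C * L * H^(3/2) = 1.72 * 0.8 * 0.18^1.5 = 1.72 * 0.8 * 0.076368

0.1051 m^3/s


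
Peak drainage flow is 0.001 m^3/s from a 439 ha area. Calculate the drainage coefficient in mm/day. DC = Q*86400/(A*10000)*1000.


DC = Q * 86400 / (A * 10000) * 1000
DC = 0.001 * 86400 / (439 * 10000) * 1000
DC = 86400.0000 / 4390000

0.0197 mm/day


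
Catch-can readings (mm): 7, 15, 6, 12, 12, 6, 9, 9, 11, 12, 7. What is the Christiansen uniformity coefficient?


mean = 9.636364 mm
MAD = 2.512397 mm
CU = (1 - 2.512397/9.636364)*100

73.9280 %


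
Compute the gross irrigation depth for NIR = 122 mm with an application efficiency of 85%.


Ea = 85% = 0.85
GID = NIR / Ea = 122 / 0.85 = 143.5294 mm

143.5294 mm


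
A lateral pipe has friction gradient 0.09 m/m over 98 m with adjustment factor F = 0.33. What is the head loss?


hf = J * L * F = 0.09 * 98 * 0.33 = 2.9106 m

2.9106 m


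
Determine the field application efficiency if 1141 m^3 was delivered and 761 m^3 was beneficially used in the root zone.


Ea = V_root / V_field * 100 = 761 / 1141 * 100 = 66.6959%

66.6959 %


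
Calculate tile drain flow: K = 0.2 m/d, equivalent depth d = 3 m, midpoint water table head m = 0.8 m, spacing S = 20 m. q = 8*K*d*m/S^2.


q = 8*K*d*m/S^2
q = 8*0.2*3*0.8/20^2
q = 3.8400 / 400

0.0096 m/d


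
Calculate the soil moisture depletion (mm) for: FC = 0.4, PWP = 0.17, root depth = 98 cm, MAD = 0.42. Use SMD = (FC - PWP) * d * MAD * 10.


SMD = (FC - PWP) * d * MAD * 10
SMD = (0.4 - 0.17) * 98 * 0.42 * 10
SMD = 0.2300 * 98 * 0.42 * 10

94.6680 mm


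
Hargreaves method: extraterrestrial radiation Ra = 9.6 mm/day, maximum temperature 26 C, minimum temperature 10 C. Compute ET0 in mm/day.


Tmean = (Tmax + Tmin)/2 = (26 + 10)/2 = 18.0
ET0 = 0.0023 * 9.6 * (18.0 + 17.8) * sqrt(26 - 10)
ET0 = 0.0023 * 9.6 * 35.8 * 4.000000

3.1619 mm/day


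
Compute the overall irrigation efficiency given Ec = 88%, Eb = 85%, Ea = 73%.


Ec = 0.88, Eb = 0.85, Ea = 0.73
E = 0.88 * 0.85 * 0.73 * 100 = 54.6040%

54.6040 %


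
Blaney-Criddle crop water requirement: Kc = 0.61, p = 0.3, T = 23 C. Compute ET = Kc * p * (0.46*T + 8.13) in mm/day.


ET = Kc * p * (0.46*T + 8.13)
ET = 0.61 * 0.3 * (0.46*23 + 8.13)
ET = 0.61 * 0.3 * 18.7100

3.4239 mm/day


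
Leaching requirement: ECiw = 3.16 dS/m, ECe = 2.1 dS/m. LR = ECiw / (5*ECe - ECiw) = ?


LR = ECiw / (5*ECe - ECiw)
LR = 3.16 / (5*2.1 - 3.16)
LR = 3.16 / 7.3400

0.4305


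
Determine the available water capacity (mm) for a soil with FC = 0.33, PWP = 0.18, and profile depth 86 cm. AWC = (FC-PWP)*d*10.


AWC = (FC - PWP) * d * 10
AWC = (0.33 - 0.18) * 86 * 10
AWC = 0.1500 * 86 * 10

129.0000 mm


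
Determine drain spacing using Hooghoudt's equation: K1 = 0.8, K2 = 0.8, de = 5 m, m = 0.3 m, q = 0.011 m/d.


S^2 = 8*K2*de*m/q + 4*K1*m^2/q
S^2 = 8*0.8*5*0.3/0.011 + 4*0.8*0.3^2/0.011
S = sqrt(898.9091)

29.9818 m


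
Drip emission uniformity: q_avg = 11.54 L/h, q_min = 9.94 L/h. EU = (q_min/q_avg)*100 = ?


EU = (q_min/q_avg)*100 = (9.94/11.54)*100 = 86.1352%

86.1352 %


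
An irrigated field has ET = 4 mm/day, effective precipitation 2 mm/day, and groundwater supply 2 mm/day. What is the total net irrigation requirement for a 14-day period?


Daily deficit = ET - Pe - GW = 4 - 2 - 2 = 0 mm/day
NIR = 0 * 14 = 0 mm

0 mm


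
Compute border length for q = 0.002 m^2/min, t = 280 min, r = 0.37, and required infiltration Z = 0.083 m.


L = q*t/((1+r)*Z)
L = 0.002*280/((1+0.37)*0.083)
L = 0.56/0.11371

4.9248 m


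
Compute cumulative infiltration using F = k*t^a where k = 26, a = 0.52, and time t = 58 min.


F = k * t^a = 26 * 58^0.52
F = 26 * 8.260048

214.7612 mm


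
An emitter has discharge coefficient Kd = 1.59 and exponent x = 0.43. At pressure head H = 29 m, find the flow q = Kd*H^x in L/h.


q = Kd * H^x = 1.59 * 29^0.43 = 1.59 * 4.254330

6.7644 L/h


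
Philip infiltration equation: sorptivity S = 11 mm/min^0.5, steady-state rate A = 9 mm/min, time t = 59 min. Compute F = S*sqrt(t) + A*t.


F = S*sqrt(t) + A*t
F = 11*sqrt(59) + 9*59
F = 11*7.681146 + 531

615.4926 mm


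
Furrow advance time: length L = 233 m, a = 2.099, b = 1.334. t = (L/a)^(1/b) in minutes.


t = (L/a)^(1/b)
t = (233/2.099)^(1/1.334)
t = 111.005241^(1/1.334)

34.1382 min


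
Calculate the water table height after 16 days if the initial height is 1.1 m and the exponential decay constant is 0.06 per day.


m = m0 * exp(-k*t)
m = 1.1 * exp(-0.06 * 16)
m = 1.1 * exp(-0.9600)

0.4212 m


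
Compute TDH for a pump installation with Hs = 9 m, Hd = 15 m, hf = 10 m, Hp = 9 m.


TDH = Hs + Hd + hf + Hp = 9 + 15 + 10 + 9 = 43

43 m


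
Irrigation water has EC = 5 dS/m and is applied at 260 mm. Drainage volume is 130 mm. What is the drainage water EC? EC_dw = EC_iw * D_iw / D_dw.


EC_dw = EC_iw * D_iw / D_dw
EC_dw = 5 * 260 / 130
EC_dw = 1300 / 130

10.0000 dS/m


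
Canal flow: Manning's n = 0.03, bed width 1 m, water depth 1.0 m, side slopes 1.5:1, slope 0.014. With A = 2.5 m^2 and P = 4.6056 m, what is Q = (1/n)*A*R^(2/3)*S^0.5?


R = A/P = 2.5/4.6056 = 0.542817
Q = (1/0.03) * 2.5 * 0.542817^(2/3) * 0.014^0.5

6.5612 m^3/s


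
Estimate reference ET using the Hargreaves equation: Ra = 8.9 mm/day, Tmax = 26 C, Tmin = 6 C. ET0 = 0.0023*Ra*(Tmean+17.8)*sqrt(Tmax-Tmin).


Tmean = (Tmax + Tmin)/2 = (26 + 6)/2 = 16.0
ET0 = 0.0023 * 8.9 * (16.0 + 17.8) * sqrt(26 - 6)
ET0 = 0.0023 * 8.9 * 33.8 * 4.472136

3.0942 mm/day


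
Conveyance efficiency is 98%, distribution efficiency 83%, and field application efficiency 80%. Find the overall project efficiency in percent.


Ec = 0.98, Eb = 0.83, Ea = 0.8
E = 0.98 * 0.83 * 0.8 * 100 = 65.0720%

65.0720 %


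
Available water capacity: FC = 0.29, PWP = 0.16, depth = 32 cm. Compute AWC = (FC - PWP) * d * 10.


AWC = (FC - PWP) * d * 10
AWC = (0.29 - 0.16) * 32 * 10
AWC = 0.1300 * 32 * 10

41.6000 mm


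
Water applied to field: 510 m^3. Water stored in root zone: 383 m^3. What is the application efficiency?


Ea = V_root / V_field * 100 = 383 / 510 * 100 = 75.0980%

75.0980 %


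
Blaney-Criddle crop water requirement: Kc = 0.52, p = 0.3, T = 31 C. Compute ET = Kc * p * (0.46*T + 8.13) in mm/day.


ET = Kc * p * (0.46*T + 8.13)
ET = 0.52 * 0.3 * (0.46*31 + 8.13)
ET = 0.52 * 0.3 * 22.3900

3.4928 mm/day


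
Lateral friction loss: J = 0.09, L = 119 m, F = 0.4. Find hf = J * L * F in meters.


hf = J * L * F = 0.09 * 119 * 0.4 = 4.2840 m

4.2840 m


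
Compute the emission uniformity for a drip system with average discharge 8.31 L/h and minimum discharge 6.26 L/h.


EU = (q_min/q_avg)*100 = (6.26/8.31)*100 = 75.3309%

75.3309 %


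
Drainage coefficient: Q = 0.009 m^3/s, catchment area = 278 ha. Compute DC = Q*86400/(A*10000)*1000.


DC = Q * 86400 / (A * 10000) * 1000
DC = 0.009 * 86400 / (278 * 10000) * 1000
DC = 777600.0000 / 2780000

0.2797 mm/day


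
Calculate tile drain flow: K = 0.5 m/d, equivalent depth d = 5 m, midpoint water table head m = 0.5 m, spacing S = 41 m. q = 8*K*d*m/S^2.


q = 8*K*d*m/S^2
q = 8*0.5*5*0.5/41^2
q = 10.0000 / 1681

0.0059 m/d


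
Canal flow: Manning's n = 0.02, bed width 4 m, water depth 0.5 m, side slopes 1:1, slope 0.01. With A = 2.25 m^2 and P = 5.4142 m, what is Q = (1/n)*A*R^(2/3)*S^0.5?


R = A/P = 2.25/5.4142 = 0.415574
Q = (1/0.02) * 2.25 * 0.415574^(2/3) * 0.01^0.5

6.2650 m^3/s


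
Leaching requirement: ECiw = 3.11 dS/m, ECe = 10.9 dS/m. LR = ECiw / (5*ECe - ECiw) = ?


LR = ECiw / (5*ECe - ECiw)
LR = 3.11 / (5*10.9 - 3.11)
LR = 3.11 / 51.3900

0.0605


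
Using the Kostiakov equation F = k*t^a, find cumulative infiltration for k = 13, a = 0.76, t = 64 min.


F = k * t^a = 13 * 64^0.76
F = 13 * 23.588307

306.6480 mm


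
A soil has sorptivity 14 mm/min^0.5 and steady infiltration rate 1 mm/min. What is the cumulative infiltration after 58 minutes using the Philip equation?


F = S*sqrt(t) + A*t
F = 14*sqrt(58) + 1*58
F = 14*7.615773 + 58

164.6208 mm


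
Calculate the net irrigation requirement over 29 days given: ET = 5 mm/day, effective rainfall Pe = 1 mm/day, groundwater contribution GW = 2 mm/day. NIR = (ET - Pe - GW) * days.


Daily deficit = ET - Pe - GW = 5 - 1 - 2 = 2 mm/day
NIR = 2 * 29 = 58 mm

58.0000 mm


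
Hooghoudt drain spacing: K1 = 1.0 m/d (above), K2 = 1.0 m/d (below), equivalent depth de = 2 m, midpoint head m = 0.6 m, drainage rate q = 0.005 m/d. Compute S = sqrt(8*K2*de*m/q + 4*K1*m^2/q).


S^2 = 8*K2*de*m/q + 4*K1*m^2/q
S^2 = 8*1.0*2*0.6/0.005 + 4*1.0*0.6^2/0.005
S = sqrt(2208.0000)

46.9894 m


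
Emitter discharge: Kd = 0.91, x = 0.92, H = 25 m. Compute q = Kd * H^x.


q = Kd * H^x = 0.91 * 25^0.92 = 0.91 * 19.324346

17.5852 L/h


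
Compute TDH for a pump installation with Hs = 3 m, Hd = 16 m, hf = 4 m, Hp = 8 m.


TDH = Hs + Hd + hf + Hp = 3 + 16 + 4 + 8 = 31

31 m


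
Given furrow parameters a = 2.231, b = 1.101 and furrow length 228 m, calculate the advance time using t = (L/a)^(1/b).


t = (L/a)^(1/b)
t = (228/2.231)^(1/1.101)
t = 102.196325^(1/1.101)

66.8498 min


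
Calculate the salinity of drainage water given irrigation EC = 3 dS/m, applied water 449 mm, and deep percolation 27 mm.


EC_dw = EC_iw * D_iw / D_dw
EC_dw = 3 * 449 / 27
EC_dw = 1347 / 27

49.8889 dS/m


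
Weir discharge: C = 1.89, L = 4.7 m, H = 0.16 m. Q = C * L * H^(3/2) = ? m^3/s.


Q = C * L * H^(3/2) = 1.89 * 4.7 * 0.16^1.5 = 1.89 * 4.7 * 0.064000

0.5685 m^3/s


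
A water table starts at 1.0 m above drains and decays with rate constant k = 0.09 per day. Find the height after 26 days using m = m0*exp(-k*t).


m = m0 * exp(-k*t)
m = 1.0 * exp(-0.09 * 26)
m = 1.0 * exp(-2.3400)

0.0963 m


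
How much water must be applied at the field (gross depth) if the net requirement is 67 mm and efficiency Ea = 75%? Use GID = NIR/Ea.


Ea = 75% = 0.75
GID = NIR / Ea = 67 / 0.75 = 89.3333 mm

89.3333 mm


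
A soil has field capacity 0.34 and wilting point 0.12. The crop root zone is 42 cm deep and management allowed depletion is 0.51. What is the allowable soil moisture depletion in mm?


SMD = (FC - PWP) * d * MAD * 10
SMD = (0.34 - 0.12) * 42 * 0.51 * 10
SMD = 0.2200 * 42 * 0.51 * 10

47.1240 mm


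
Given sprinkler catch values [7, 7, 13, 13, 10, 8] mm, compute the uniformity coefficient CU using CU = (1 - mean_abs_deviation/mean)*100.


mean = 9.666667 mm
MAD = 2.333333 mm
CU = (1 - 2.333333/9.666667)*100

75.8621 %


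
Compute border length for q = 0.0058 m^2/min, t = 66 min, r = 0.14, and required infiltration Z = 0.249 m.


L = q*t/((1+r)*Z)
L = 0.0058*66/((1+0.14)*0.249)
L = 0.3828/0.28386

1.3486 m


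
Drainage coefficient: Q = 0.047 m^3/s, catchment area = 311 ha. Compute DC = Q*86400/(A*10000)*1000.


DC = Q * 86400 / (A * 10000) * 1000
DC = 0.047 * 86400 / (311 * 10000) * 1000
DC = 4060800.0000 / 3110000

1.3057 mm/day


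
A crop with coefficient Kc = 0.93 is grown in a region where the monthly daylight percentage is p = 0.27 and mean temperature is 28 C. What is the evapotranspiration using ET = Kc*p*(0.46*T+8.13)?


ET = Kc * p * (0.46*T + 8.13)
ET = 0.93 * 0.27 * (0.46*28 + 8.13)
ET = 0.93 * 0.27 * 21.0100

5.2756 mm/day


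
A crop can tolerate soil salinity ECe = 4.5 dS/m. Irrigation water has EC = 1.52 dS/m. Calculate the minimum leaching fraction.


LR = ECiw / (5*ECe - ECiw)
LR = 1.52 / (5*4.5 - 1.52)
LR = 1.52 / 20.9800

0.0724


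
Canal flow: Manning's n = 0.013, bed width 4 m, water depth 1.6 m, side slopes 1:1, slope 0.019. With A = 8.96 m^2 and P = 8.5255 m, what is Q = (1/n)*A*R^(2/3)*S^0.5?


R = A/P = 8.96/8.5255 = 1.050965
Q = (1/0.013) * 8.96 * 1.050965^(2/3) * 0.019^0.5

98.2050 m^3/s


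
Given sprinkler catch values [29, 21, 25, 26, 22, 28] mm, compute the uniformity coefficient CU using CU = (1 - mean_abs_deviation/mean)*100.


mean = 25.166667 mm
MAD = 2.500000 mm
CU = (1 - 2.500000/25.166667)*100

90.0662 %


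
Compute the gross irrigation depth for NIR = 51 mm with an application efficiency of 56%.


Ea = 56% = 0.56
GID = NIR / Ea = 51 / 0.56 = 91.0714 mm

91.0714 mm


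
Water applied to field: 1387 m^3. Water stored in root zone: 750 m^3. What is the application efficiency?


Ea = V_root / V_field * 100 = 750 / 1387 * 100 = 54.0735%

54.0735 %


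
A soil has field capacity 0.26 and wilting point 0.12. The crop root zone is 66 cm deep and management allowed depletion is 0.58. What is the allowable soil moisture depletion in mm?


SMD = (FC - PWP) * d * MAD * 10
SMD = (0.26 - 0.12) * 66 * 0.58 * 10
SMD = 0.1400 * 66 * 0.58 * 10

53.5920 mm


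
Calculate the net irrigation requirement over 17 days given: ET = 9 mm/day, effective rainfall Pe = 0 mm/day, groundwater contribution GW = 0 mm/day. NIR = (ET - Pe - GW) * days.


Daily deficit = ET - Pe - GW = 9 - 0 - 0 = 9 mm/day
NIR = 9 * 17 = 153 mm

153.0000 mm


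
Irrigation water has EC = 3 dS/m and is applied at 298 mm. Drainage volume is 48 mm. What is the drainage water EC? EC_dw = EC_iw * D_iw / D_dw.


EC_dw = EC_iw * D_iw / D_dw
EC_dw = 3 * 298 / 48
EC_dw = 894 / 48

18.6250 dS/m


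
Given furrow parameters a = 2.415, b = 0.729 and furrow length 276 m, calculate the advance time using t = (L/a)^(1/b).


t = (L/a)^(1/b)
t = (276/2.415)^(1/0.729)
t = 114.285714^(1/0.729)

665.3256 min


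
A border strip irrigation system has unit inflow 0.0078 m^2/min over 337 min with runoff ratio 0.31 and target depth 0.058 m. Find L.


L = q*t/((1+r)*Z)
L = 0.0078*337/((1+0.31)*0.058)
L = 2.6286/0.07598

34.5959 m


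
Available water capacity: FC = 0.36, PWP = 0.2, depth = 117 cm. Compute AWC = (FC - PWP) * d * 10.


AWC = (FC - PWP) * d * 10
AWC = (0.36 - 0.2) * 117 * 10
AWC = 0.1600 * 117 * 10

187.2000 mm


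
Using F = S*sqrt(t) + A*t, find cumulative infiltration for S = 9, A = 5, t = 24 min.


F = S*sqrt(t) + A*t
F = 9*sqrt(24) + 5*24
F = 9*4.898979 + 120

164.0908 mm


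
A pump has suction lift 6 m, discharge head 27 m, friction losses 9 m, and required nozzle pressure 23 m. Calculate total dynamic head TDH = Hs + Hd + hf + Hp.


TDH = Hs + Hd + hf + Hp = 6 + 27 + 9 + 23 = 65

65 m


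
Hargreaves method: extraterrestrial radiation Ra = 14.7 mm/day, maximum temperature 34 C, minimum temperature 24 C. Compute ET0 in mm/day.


Tmean = (Tmax + Tmin)/2 = (34 + 24)/2 = 29.0
ET0 = 0.0023 * 14.7 * (29.0 + 17.8) * sqrt(34 - 24)
ET0 = 0.0023 * 14.7 * 46.8 * 3.162278

5.0037 mm/day


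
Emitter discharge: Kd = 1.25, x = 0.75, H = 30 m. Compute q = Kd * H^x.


q = Kd * H^x = 1.25 * 30^0.75 = 1.25 * 12.818610

16.0233 L/h


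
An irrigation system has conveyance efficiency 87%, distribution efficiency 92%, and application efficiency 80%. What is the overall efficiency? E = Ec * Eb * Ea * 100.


Ec = 0.87, Eb = 0.92, Ea = 0.8
E = 0.87 * 0.92 * 0.8 * 100 = 64.0320%

64.0320 %


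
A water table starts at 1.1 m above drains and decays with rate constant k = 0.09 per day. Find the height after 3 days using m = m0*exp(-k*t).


m = m0 * exp(-k*t)
m = 1.1 * exp(-0.09 * 3)
m = 1.1 * exp(-0.2700)

0.8397 m


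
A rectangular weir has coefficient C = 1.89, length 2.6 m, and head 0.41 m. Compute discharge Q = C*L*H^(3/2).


Q = C * L * H^(3/2) = 1.89 * 2.6 * 0.41^1.5 = 1.89 * 2.6 * 0.262528

1.2901 m^3/s


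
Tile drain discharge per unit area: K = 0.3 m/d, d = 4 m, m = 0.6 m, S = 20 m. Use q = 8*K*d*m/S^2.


q = 8*K*d*m/S^2
q = 8*0.3*4*0.6/20^2
q = 5.7600 / 400

0.0144 m/d


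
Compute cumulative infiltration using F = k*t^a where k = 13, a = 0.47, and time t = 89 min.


F = k * t^a = 13 * 89^0.47
F = 13 * 8.245430

107.1906 mm


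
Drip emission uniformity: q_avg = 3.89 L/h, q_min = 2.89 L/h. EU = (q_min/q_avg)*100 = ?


EU = (q_min/q_avg)*100 = (2.89/3.89)*100 = 74.2931%

74.2931 %


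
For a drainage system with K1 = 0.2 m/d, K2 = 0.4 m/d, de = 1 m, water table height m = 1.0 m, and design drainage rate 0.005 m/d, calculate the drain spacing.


S^2 = 8*K2*de*m/q + 4*K1*m^2/q
S^2 = 8*0.4*1*1.0/0.005 + 4*0.2*1.0^2/0.005
S = sqrt(800.0000)

28.2843 m


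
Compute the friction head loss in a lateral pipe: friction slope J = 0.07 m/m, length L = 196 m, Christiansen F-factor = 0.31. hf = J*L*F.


hf = J * L * F = 0.07 * 196 * 0.31 = 4.2532 m

4.2532 m


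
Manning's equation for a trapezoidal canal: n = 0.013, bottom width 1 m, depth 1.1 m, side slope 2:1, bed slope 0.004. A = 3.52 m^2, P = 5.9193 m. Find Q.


R = A/P = 3.52/5.9193 = 0.594665
Q = (1/0.013) * 3.52 * 0.594665^(2/3) * 0.004^0.5

12.1100 m^3/s


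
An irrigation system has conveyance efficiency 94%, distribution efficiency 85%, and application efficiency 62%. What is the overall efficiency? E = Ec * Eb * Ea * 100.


Ec = 0.94, Eb = 0.85, Ea = 0.62
E = 0.94 * 0.85 * 0.62 * 100 = 49.5380%

49.5380 %


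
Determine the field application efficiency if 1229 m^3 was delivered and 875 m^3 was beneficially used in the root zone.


Ea = V_root / V_field * 100 = 875 / 1229 * 100 = 71.1961%

71.1961 %


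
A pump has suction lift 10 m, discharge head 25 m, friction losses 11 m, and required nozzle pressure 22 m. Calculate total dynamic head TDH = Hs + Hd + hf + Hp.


TDH = Hs + Hd + hf + Hp = 10 + 25 + 11 + 22 = 68

68 m


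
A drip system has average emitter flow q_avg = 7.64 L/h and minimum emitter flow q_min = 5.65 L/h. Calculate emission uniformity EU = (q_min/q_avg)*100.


EU = (q_min/q_avg)*100 = (5.65/7.64)*100 = 73.9529%

73.9529 %


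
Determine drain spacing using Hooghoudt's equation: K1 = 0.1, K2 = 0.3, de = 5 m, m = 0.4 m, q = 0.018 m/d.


S^2 = 8*K2*de*m/q + 4*K1*m^2/q
S^2 = 8*0.3*5*0.4/0.018 + 4*0.1*0.4^2/0.018
S = sqrt(270.2222)

16.4384 m


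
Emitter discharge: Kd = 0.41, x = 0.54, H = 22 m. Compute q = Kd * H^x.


q = Kd * H^x = 0.41 * 22^0.54 = 0.41 * 5.307723

2.1762 L/h


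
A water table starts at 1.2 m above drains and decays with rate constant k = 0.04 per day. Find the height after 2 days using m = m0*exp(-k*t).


m = m0 * exp(-k*t)
m = 1.2 * exp(-0.04 * 2)
m = 1.2 * exp(-0.0800)

1.1077 m


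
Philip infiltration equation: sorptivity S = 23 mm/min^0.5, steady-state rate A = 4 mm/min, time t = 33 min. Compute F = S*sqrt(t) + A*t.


F = S*sqrt(t) + A*t
F = 23*sqrt(33) + 4*33
F = 23*5.744563 + 132

264.1249 mm


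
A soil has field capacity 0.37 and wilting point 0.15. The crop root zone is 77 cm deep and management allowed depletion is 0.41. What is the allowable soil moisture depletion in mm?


SMD = (FC - PWP) * d * MAD * 10
SMD = (0.37 - 0.15) * 77 * 0.41 * 10
SMD = 0.2200 * 77 * 0.41 * 10

69.4540 mm


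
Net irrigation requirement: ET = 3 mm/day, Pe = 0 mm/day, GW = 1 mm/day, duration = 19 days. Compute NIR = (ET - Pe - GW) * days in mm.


Daily deficit = ET - Pe - GW = 3 - 0 - 1 = 2 mm/day
NIR = 2 * 19 = 38 mm

38.0000 mm


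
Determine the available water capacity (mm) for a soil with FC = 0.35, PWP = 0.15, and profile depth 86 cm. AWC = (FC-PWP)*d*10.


AWC = (FC - PWP) * d * 10
AWC = (0.35 - 0.15) * 86 * 10
AWC = 0.2000 * 86 * 10

172.0000 mm


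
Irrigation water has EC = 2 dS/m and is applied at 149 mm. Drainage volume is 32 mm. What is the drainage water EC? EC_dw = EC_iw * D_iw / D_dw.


EC_dw = EC_iw * D_iw / D_dw
EC_dw = 2 * 149 / 32
EC_dw = 298 / 32

9.3125 dS/m


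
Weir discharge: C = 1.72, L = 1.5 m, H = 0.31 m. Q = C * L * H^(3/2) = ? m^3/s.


Q = C * L * H^(3/2) = 1.72 * 1.5 * 0.31^1.5 = 1.72 * 1.5 * 0.172601

0.4453 m^3/s


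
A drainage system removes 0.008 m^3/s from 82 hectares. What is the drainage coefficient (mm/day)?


DC = Q * 86400 / (A * 10000) * 1000
DC = 0.008 * 86400 / (82 * 10000) * 1000
DC = 691200.0000 / 820000

0.8429 mm/day


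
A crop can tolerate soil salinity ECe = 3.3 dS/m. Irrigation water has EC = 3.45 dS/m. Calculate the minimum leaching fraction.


LR = ECiw / (5*ECe - ECiw)
LR = 3.45 / (5*3.3 - 3.45)
LR = 3.45 / 13.0500

0.2644


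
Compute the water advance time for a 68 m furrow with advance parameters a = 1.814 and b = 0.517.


t = (L/a)^(1/b)
t = (68/1.814)^(1/0.517)
t = 37.486218^(1/0.517)

1107.2333 min


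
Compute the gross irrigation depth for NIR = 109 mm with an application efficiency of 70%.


Ea = 70% = 0.7
GID = NIR / Ea = 109 / 0.7 = 155.7143 mm

155.7143 mm


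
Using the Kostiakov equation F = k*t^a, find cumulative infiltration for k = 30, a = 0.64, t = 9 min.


F = k * t^a = 30 * 9^0.64
F = 30 * 4.080517

122.4155 mm


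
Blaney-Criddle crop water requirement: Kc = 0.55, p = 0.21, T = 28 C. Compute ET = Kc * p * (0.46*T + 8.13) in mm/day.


ET = Kc * p * (0.46*T + 8.13)
ET = 0.55 * 0.21 * (0.46*28 + 8.13)
ET = 0.55 * 0.21 * 21.0100

2.4267 mm/day


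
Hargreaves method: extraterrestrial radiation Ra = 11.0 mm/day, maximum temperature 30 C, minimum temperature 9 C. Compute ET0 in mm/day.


Tmean = (Tmax + Tmin)/2 = (30 + 9)/2 = 19.5
ET0 = 0.0023 * 11.0 * (19.5 + 17.8) * sqrt(30 - 9)
ET0 = 0.0023 * 11.0 * 37.3 * 4.582576

4.3245 mm/day


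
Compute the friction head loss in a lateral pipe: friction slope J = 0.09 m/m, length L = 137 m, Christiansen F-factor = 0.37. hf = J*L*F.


hf = J * L * F = 0.09 * 137 * 0.37 = 4.5621 m

4.5621 m


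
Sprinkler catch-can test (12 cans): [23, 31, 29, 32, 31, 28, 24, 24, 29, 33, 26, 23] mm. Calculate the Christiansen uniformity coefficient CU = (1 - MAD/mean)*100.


mean = 27.750000 mm
MAD = 3.125000 mm
CU = (1 - 3.125000/27.750000)*100

88.7387 %


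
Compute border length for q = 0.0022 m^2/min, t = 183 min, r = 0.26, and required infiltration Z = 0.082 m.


L = q*t/((1+r)*Z)
L = 0.0022*183/((1+0.26)*0.082)
L = 0.4026/0.10332

3.8966 m


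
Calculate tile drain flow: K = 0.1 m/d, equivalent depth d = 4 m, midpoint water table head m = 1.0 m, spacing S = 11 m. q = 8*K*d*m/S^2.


q = 8*K*d*m/S^2
q = 8*0.1*4*1.0/11^2
q = 3.2000 / 121

0.0264 m/d


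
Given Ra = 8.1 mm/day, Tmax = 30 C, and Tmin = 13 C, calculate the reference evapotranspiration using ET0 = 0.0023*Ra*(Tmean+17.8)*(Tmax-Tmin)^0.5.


Tmean = (Tmax + Tmin)/2 = (30 + 13)/2 = 21.5
ET0 = 0.0023 * 8.1 * (21.5 + 17.8) * sqrt(30 - 13)
ET0 = 0.0023 * 8.1 * 39.3 * 4.123106

3.0188 mm/day


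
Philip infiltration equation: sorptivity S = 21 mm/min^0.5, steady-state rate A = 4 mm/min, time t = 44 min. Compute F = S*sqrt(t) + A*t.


F = S*sqrt(t) + A*t
F = 21*sqrt(44) + 4*44
F = 21*6.633250 + 176

315.2982 mm


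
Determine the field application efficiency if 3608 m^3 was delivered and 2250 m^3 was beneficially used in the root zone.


Ea = V_root / V_field * 100 = 2250 / 3608 * 100 = 62.3614%

62.3614 %


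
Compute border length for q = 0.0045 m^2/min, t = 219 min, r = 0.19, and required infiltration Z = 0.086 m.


L = q*t/((1+r)*Z)
L = 0.0045*219/((1+0.19)*0.086)
L = 0.9855/0.10234

9.6297 m


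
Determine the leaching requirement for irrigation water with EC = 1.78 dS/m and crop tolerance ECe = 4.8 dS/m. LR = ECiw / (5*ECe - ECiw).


LR = ECiw / (5*ECe - ECiw)
LR = 1.78 / (5*4.8 - 1.78)
LR = 1.78 / 22.2200

0.0801


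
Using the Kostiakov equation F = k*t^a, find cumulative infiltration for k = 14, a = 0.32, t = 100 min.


F = k * t^a = 14 * 100^0.32
F = 14 * 4.365158

61.1122 mm


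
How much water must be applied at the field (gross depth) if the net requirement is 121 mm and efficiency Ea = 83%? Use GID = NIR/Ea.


Ea = 83% = 0.83
GID = NIR / Ea = 121 / 0.83 = 145.7831 mm

145.7831 mm


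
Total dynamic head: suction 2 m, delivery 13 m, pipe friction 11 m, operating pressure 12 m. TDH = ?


TDH = Hs + Hd + hf + Hp = 2 + 13 + 11 + 12 = 38

38 m


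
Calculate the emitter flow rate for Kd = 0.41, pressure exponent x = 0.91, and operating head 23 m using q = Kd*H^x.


q = Kd * H^x = 0.41 * 23^0.91 = 0.41 * 17.344921

7.1114 L/h


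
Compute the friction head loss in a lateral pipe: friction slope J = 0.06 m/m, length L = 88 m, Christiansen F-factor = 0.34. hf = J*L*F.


hf = J * L * F = 0.06 * 88 * 0.34 = 1.7952 m

1.7952 m


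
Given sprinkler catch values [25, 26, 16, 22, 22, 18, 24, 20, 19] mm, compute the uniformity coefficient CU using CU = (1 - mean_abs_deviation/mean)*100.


mean = 21.333333 mm
MAD = 2.740741 mm
CU = (1 - 2.740741/21.333333)*100

87.1528 %


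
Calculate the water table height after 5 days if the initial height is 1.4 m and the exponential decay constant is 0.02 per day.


m = m0 * exp(-k*t)
m = 1.4 * exp(-0.02 * 5)
m = 1.4 * exp(-0.1000)

1.2668 m


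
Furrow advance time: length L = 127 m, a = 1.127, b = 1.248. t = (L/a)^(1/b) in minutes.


t = (L/a)^(1/b)
t = (127/1.127)^(1/1.248)
t = 112.688554^(1/1.248)

44.0691 min


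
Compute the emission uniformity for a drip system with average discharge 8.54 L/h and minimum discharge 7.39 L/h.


EU = (q_min/q_avg)*100 = (7.39/8.54)*100 = 86.5340%

86.5340 %


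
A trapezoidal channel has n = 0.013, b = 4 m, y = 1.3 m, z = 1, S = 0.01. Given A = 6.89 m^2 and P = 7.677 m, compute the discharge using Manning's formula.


R = A/P = 6.89/7.677 = 0.897486
Q = (1/0.013) * 6.89 * 0.897486^(2/3) * 0.01^0.5

49.3130 m^3/s


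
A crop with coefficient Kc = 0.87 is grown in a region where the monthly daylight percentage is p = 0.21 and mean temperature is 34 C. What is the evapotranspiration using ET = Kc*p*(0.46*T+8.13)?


ET = Kc * p * (0.46*T + 8.13)
ET = 0.87 * 0.21 * (0.46*34 + 8.13)
ET = 0.87 * 0.21 * 23.7700

4.3428 mm/day


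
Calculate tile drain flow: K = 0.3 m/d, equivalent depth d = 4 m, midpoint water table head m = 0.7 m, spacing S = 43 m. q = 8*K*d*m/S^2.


q = 8*K*d*m/S^2
q = 8*0.3*4*0.7/43^2
q = 6.7200 / 1849

0.0036 m/d


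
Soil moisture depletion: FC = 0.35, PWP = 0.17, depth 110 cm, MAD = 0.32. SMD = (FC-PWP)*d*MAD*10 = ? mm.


SMD = (FC - PWP) * d * MAD * 10
SMD = (0.35 - 0.17) * 110 * 0.32 * 10
SMD = 0.1800 * 110 * 0.32 * 10

63.3600 mm


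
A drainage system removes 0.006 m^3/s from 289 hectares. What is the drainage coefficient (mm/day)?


DC = Q * 86400 / (A * 10000) * 1000
DC = 0.006 * 86400 / (289 * 10000) * 1000
DC = 518400.0000 / 2890000

0.1794 mm/day


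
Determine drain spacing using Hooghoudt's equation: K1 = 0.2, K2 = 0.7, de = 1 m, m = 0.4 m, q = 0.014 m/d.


S^2 = 8*K2*de*m/q + 4*K1*m^2/q
S^2 = 8*0.7*1*0.4/0.014 + 4*0.2*0.4^2/0.014
S = sqrt(169.1429)

13.0055 m


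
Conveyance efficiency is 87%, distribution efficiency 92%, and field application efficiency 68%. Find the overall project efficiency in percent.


Ec = 0.87, Eb = 0.92, Ea = 0.68
E = 0.87 * 0.92 * 0.68 * 100 = 54.4272%

54.4272 %


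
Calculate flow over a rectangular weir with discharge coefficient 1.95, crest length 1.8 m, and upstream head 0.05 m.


Q = C * L * H^(3/2) = 1.95 * 1.8 * 0.05^1.5 = 1.95 * 1.8 * 0.011180

0.0392 m^3/s


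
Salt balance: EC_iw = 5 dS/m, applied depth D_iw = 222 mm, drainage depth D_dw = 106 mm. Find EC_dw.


EC_dw = EC_iw * D_iw / D_dw
EC_dw = 5 * 222 / 106
EC_dw = 1110 / 106

10.4717 dS/m


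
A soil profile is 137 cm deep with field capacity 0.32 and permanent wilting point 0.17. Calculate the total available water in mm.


AWC = (FC - PWP) * d * 10
AWC = (0.32 - 0.17) * 137 * 10
AWC = 0.1500 * 137 * 10

205.5000 mm


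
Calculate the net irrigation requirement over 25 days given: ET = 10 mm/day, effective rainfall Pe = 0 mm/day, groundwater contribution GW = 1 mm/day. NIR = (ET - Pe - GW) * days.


Daily deficit = ET - Pe - GW = 10 - 0 - 1 = 9 mm/day
NIR = 9 * 25 = 225 mm

225.0000 mm


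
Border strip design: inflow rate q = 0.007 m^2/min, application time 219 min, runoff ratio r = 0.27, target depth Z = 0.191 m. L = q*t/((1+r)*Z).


L = q*t/((1+r)*Z)
L = 0.007*219/((1+0.27)*0.191)
L = 1.533/0.24257

6.3198 m


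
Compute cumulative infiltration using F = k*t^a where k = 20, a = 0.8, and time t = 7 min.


F = k * t^a = 20 * 7^0.8
F = 20 * 4.743276

94.8655 mm


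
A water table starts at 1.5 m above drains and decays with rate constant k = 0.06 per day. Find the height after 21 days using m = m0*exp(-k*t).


m = m0 * exp(-k*t)
m = 1.5 * exp(-0.06 * 21)
m = 1.5 * exp(-1.2600)

0.4255 m
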